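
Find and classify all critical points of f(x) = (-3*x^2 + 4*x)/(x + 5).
f'(x) = (-3*x^2 - 30*x + 20)/(x^2 + 10*x + 25)

Solve f'(x) = 0:
  f'(x) = -(3*x^2 + 30*x - 20)/(x + 5)^2; the denominator is positive wherever f is defined, so f'(x) = 0 ⇔ -3*x^2 - 30*x + 20 = 0.
  3*x^2 + 30*x - 20 = 0 has no rational roots; quadratic formula: x = (-30 ± √1140)/6.
  ⇒ x = -sqrt(285)/3 - 5 ≈ -10.6273, -5 + sqrt(285)/3 ≈ 0.6273

f''(x) = -190/(x^3 + 15*x^2 + 75*x + 125)
Second-derivative test at each critical point:
  f''(-10.6273) = 1.0662 > 0 → local minimum
  f''(0.6273) = -1.0662 < 0 → local maximum

Critical points: x = -sqrt(285)/3 - 5 ≈ -10.6273 (local minimum); x = -5 + sqrt(285)/3 ≈ 0.6273 (local maximum)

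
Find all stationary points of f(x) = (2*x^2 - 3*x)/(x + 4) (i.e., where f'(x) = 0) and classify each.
f'(x) = 2*(x^2 + 8*x - 6)/(x^2 + 8*x + 16)

Solve f'(x) = 0:
  f'(x) = 2*(x^2 + 8*x - 6)/(x + 4)^2; the denominator is positive wherever f is defined, so f'(x) = 0 ⇔ 2*x^2 + 16*x - 12 = 0.
  Factor: 2*x^2 + 16*x - 12 = 2*(x^2 + 8*x - 6); x^2 + 8*x - 6 = 0 has no rational roots; quadratic formula: x = (-8 ± √88)/2.
  ⇒ x = -sqrt(22) - 4 ≈ -8.6904, -4 + sqrt(22) ≈ 0.6904

f''(x) = 88/(x^3 + 12*x^2 + 48*x + 64)
Second-derivative test at each critical point:
  f''(-8.6904) = -0.8528 < 0 → local maximum
  f''(0.6904) = 0.8528 > 0 → local minimum

Critical points: x = -sqrt(22) - 4 ≈ -8.6904 (local maximum); x = -4 + sqrt(22) ≈ 0.6904 (local minimum)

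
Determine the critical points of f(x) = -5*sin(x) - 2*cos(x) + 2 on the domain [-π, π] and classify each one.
f'(x) = 2*sin(x) - 5*cos(x)

Solve f'(x) = 0 on [-π, π]:
  f'(x) = 0 ⇔ -5*cos(x) = -2*sin(x) ⇔ tan(x) = 5/2, i.e. x = arctan(5/2) + nπ; keep the solutions lying in [-π, π].
  ⇒ x = -pi + atan(5/2) ≈ -1.9513, atan(5/2) ≈ 1.1903

f''(x) = 5*sin(x) + 2*cos(x)
Second-derivative test at each critical point:
  f''(-1.9513) = -5.3852 < 0 → local maximum
  f''(1.1903) = 5.3852 > 0 → local minimum

Critical points: x = -pi + atan(5/2) ≈ -1.9513 (local maximum); x = atan(5/2) ≈ 1.1903 (local minimum)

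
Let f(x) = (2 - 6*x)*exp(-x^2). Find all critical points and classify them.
f'(x) = 2*(2*x*(3*x - 1) - 3)*exp(-x^2)

Solve f'(x) = 0:
  f'(x) = (12*x^2 - 4*x - 6)·exp(-x^2) and exp(-x^2) > 0 for every x, so f'(x) = 0 ⇔ 12*x^2 - 4*x - 6 = 0.
  Factor: 12*x^2 - 4*x - 6 = 2*(6*x^2 - 2*x - 3); 6*x^2 - 2*x - 3 = 0 has no rational roots; quadratic formula: x = (2 ± √76)/12.
  ⇒ x = 1/6 - sqrt(19)/6 ≈ -0.5598, 1/6 + sqrt(19)/6 ≈ 0.8931

f''(x) = 4*(2*x^2*(1 - 3*x) + 9*x - 1)*exp(-x^2)
Second-derivative test at each critical point:
  f''(-0.5598) = -12.7447 < 0 → local maximum
  f''(0.8931) = 7.8522 > 0 → local minimum

Critical points: x = 1/6 - sqrt(19)/6 ≈ -0.5598 (local maximum); x = 1/6 + sqrt(19)/6 ≈ 0.8931 (local minimum)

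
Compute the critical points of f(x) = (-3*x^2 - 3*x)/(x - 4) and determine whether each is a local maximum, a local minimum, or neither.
f'(x) = 3*(-x^2 + 8*x + 4)/(x^2 - 8*x + 16)

Solve f'(x) = 0:
  f'(x) = -3*(x^2 - 8*x - 4)/(x - 4)^2; the denominator is positive wherever f is defined, so f'(x) = 0 ⇔ -3*x^2 + 24*x + 12 = 0.
  Factor: -3*x^2 + 24*x + 12 = -3*(x^2 - 8*x - 4); x^2 - 8*x - 4 = 0 has no rational roots; quadratic formula: x = (8 ± √80)/2.
  ⇒ x = 4 - 2*sqrt(5) ≈ -0.4721, 4 + 2*sqrt(5) ≈ 8.4721

f''(x) = -120/(x^3 - 12*x^2 + 48*x - 64)
Second-derivative test at each critical point:
  f''(-0.4721) = 1.3416 > 0 → local minimum
  f''(8.4721) = -1.3416 < 0 → local maximum

Critical points: x = 4 - 2*sqrt(5) ≈ -0.4721 (local minimum); x = 4 + 2*sqrt(5) ≈ 8.4721 (local maximum)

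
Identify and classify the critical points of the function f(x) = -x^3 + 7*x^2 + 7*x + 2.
f'(x) = -3*x^2 + 14*x + 7

Solve f'(x) = 0:
  3*x^2 - 14*x - 7 = 0 has no rational roots; quadratic formula: x = (14 ± √280)/6.
  ⇒ x = 7/3 - sqrt(70)/3 ≈ -0.4555, 7/3 + sqrt(70)/3 ≈ 5.1222

f''(x) = 14 - 6*x
Second-derivative test at each critical point:
  f''(-0.4555) = 16.7332 > 0 → local minimum
  f''(5.1222) = -16.7332 < 0 → local maximum

Critical points: x = 7/3 - sqrt(70)/3 ≈ -0.4555 (local minimum); x = 7/3 + sqrt(70)/3 ≈ 5.1222 (local maximum)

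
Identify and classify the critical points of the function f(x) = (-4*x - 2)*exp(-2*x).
f'(x) = 8*x*exp(-2*x)

Solve f'(x) = 0:
  f'(x) = (8*x)·exp(-2*x) and exp(-2*x) > 0 for every x, so f'(x) = 0 ⇔ 8*x = 0.
  8*x = 0.
  ⇒ x = 0

f''(x) = 8*(1 - 2*x)*exp(-2*x)
Second-derivative test at each critical point:
  f''(0) = 8 > 0 → local minimum

Critical points: x = 0 (local minimum)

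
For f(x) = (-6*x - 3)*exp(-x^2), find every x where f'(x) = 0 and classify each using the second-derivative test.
f'(x) = 6*(x*(2*x + 1) - 1)*exp(-x^2)

Solve f'(x) = 0:
  f'(x) = (12*x^2 + 6*x - 6)·exp(-x^2) and exp(-x^2) > 0 for every x, so f'(x) = 0 ⇔ 12*x^2 + 6*x - 6 = 0.
  Factor: 12*x^2 + 6*x - 6 = 6*(x + 1)*(2*x - 1) = 0.
  ⇒ x = -1, 1/2

f''(x) = 6*(-4*x^3 - 2*x^2 + 6*x + 1)*exp(-x^2)
Second-derivative test at each critical point:
  f''(-1) = -6.6218 < 0 → local maximum
  f''(1/2) = 14.0184 > 0 → local minimum

Critical points: x = -1 (local maximum); x = 1/2 (local minimum)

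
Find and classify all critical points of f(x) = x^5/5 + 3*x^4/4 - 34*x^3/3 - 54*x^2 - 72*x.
f'(x) = x^4 + 3*x^3 - 34*x^2 - 108*x - 72

Solve f'(x) = 0:
  Factor: x^4 + 3*x^3 - 34*x^2 - 108*x - 72 = (x - 6)*(x + 1)*(x + 2)*(x + 6) = 0.
  ⇒ x = -6, -2, -1, 6

f''(x) = 4*x^3 + 9*x^2 - 68*x - 108
Second-derivative test at each critical point:
  f''(-6) = -240 < 0 → local maximum
  f''(-2) = 32 > 0 → local minimum
  f''(-1) = -35 < 0 → local maximum
  f''(6) = 672 > 0 → local minimum

Critical points: x = -6 (local maximum); x = -2 (local minimum); x = -1 (local maximum); x = 6 (local minimum)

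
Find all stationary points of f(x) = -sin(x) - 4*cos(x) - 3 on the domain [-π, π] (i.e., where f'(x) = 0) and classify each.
f'(x) = 4*sin(x) - cos(x)

Solve f'(x) = 0 on [-π, π]:
  f'(x) = 0 ⇔ -cos(x) = -4*sin(x) ⇔ tan(x) = 1/4, i.e. x = arctan(1/4) + nπ; keep the solutions lying in [-π, π].
  ⇒ x = -pi + atan(1/4) ≈ -2.8966, atan(1/4) ≈ 0.2450

f''(x) = sin(x) + 4*cos(x)
Second-derivative test at each critical point:
  f''(-2.8966) = -4.1231 < 0 → local maximum
  f''(0.2450) = 4.1231 > 0 → local minimum

Critical points: x = -pi + atan(1/4) ≈ -2.8966 (local maximum); x = atan(1/4) ≈ 0.2450 (local minimum)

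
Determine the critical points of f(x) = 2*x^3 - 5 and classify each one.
f'(x) = 6*x^2

Solve f'(x) = 0:
  ⇒ x = 0

f''(x) = 12*x
Second-derivative test at each critical point:
  f''(0) = 0, so the second-derivative test is inconclusive; use the first-derivative test: f'(-1/4) = 0.3750, f'(1/4) = 0.3750 — f' is positive on both sides (no sign change) → neither a local maximum nor a local minimum

Critical points: x = 0 (neither)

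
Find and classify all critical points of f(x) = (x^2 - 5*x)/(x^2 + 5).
f'(x) = 5*(x^2 + 2*x - 5)/(x^4 + 10*x^2 + 25)

Solve f'(x) = 0:
  f'(x) = 5*(x^2 + 2*x - 5)/(x^2 + 5)^2; the denominator is positive wherever f is defined, so f'(x) = 0 ⇔ 5*x^2 + 10*x - 25 = 0.
  Factor: 5*x^2 + 10*x - 25 = 5*(x^2 + 2*x - 5); x^2 + 2*x - 5 = 0 has no rational roots; quadratic formula: x = (-2 ± √24)/2.
  ⇒ x = -sqrt(6) - 1 ≈ -3.4495, -1 + sqrt(6) ≈ 1.4495

f''(x) = 10*(-x^3 - 3*x^2 + 15*x + 5)/(x^6 + 15*x^4 + 75*x^2 + 125)
Second-derivative test at each critical point:
  f''(-3.4495) = -0.0858 < 0 → local maximum
  f''(1.4495) = 0.4858 > 0 → local minimum

Critical points: x = -sqrt(6) - 1 ≈ -3.4495 (local maximum); x = -1 + sqrt(6) ≈ 1.4495 (local minimum)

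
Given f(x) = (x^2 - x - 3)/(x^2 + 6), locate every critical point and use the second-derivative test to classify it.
f'(x) = (x^2 + 18*x - 6)/(x^4 + 12*x^2 + 36)

Solve f'(x) = 0:
  f'(x) = (x^2 + 18*x - 6)/(x^2 + 6)^2; the denominator is positive wherever f is defined, so f'(x) = 0 ⇔ x^2 + 18*x - 6 = 0.
  x^2 + 18*x - 6 = 0 has no rational roots; quadratic formula: x = (-18 ± √348)/2.
  ⇒ x = -sqrt(87) - 9 ≈ -18.3274, -9 + sqrt(87) ≈ 0.3274

f''(x) = 2*(-x^3 - 27*x^2 + 18*x + 54)/(x^6 + 18*x^4 + 108*x^2 + 216)
Second-derivative test at each critical point:
  f''(-18.3274) = -1.596e-04 < 0 → local maximum
  f''(0.3274) = 0.5002 > 0 → local minimum

Critical points: x = -sqrt(87) - 9 ≈ -18.3274 (local maximum); x = -9 + sqrt(87) ≈ 0.3274 (local minimum)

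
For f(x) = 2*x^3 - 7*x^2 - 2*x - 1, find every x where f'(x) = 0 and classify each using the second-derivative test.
f'(x) = 6*x^2 - 14*x - 2

Solve f'(x) = 0:
  Factor: 6*x^2 - 14*x - 2 = 2*(3*x^2 - 7*x - 1); 3*x^2 - 7*x - 1 = 0 has no rational roots; quadratic formula: x = (7 ± √61)/6.
  ⇒ x = 7/6 - sqrt(61)/6 ≈ -0.1350, 7/6 + sqrt(61)/6 ≈ 2.4684

f''(x) = 12*x - 14
Second-derivative test at each critical point:
  f''(-0.1350) = -15.6205 < 0 → local maximum
  f''(2.4684) = 15.6205 > 0 → local minimum

Critical points: x = 7/6 - sqrt(61)/6 ≈ -0.1350 (local maximum); x = 7/6 + sqrt(61)/6 ≈ 2.4684 (local minimum)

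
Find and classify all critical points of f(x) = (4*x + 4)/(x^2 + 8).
f'(x) = 4*(x^2 - 2*x*(x + 1) + 8)/(x^2 + 8)^2

Solve f'(x) = 0:
  f'(x) = -4*(x - 2)*(x + 4)/(x^2 + 8)^2; the denominator is positive wherever f is defined, so f'(x) = 0 ⇔ -4*x^2 - 8*x + 32 = 0.
  Factor: -4*x^2 - 8*x + 32 = -4*(x - 2)*(x + 4) = 0.
  ⇒ x = -4, 2

f''(x) = 8*(4*x^2*(x + 1) - (3*x + 1)*(x^2 + 8))/(x^2 + 8)^3
Second-derivative test at each critical point:
  f''(-4) = 1/24 > 0 → local minimum
  f''(2) = -1/6 < 0 → local maximum

Critical points: x = -4 (local minimum); x = 2 (local maximum)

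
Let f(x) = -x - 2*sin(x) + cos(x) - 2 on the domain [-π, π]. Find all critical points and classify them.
f'(x) = -sin(x) - 2*cos(x) - 1

Solve f'(x) = 0 on [-π, π]:
  f'(x) = 0 ⇔ -sin(x) - 2*cos(x) = 1. Write the left side as R·cos(x + φ) with R = √((-2)² + 1²) = sqrt(5), cos φ = -2*sqrt(5)/5, sin φ = sqrt(5)/5; then cos(x + φ) = sqrt(5)/5. Solve for x and keep the solutions lying in [-π, π].
  ⇒ x = -pi/2 ≈ -1.5708, pi - atan(3/4) ≈ 2.4981

f''(x) = 2*sin(x) - cos(x)
Second-derivative test at each critical point:
  f''(-1.5708) = -2 < 0 → local maximum
  f''(2.4981) = 2 > 0 → local minimum

Critical points: x = -pi/2 ≈ -1.5708 (local maximum); x = pi - atan(3/4) ≈ 2.4981 (local minimum)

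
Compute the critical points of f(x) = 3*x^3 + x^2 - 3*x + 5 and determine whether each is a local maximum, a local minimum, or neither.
f'(x) = 9*x^2 + 2*x - 3

Solve f'(x) = 0:
  9*x^2 + 2*x - 3 = 0 has no rational roots; quadratic formula: x = (-2 ± √112)/18.
  ⇒ x = -2*sqrt(7)/9 - 1/9 ≈ -0.6991, -1/9 + 2*sqrt(7)/9 ≈ 0.4768

f''(x) = 18*x + 2
Second-derivative test at each critical point:
  f''(-0.6991) = -10.5830 < 0 → local maximum
  f''(0.4768) = 10.5830 > 0 → local minimum

Critical points: x = -2*sqrt(7)/9 - 1/9 ≈ -0.6991 (local maximum); x = -1/9 + 2*sqrt(7)/9 ≈ 0.4768 (local minimum)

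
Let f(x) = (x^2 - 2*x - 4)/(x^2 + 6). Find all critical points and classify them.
f'(x) = 2*(x^2 + 10*x - 6)/(x^4 + 12*x^2 + 36)

Solve f'(x) = 0:
  f'(x) = 2*(x^2 + 10*x - 6)/(x^2 + 6)^2; the denominator is positive wherever f is defined, so f'(x) = 0 ⇔ 2*x^2 + 20*x - 12 = 0.
  Factor: 2*x^2 + 20*x - 12 = 2*(x^2 + 10*x - 6); x^2 + 10*x - 6 = 0 has no rational roots; quadratic formula: x = (-10 ± √124)/2.
  ⇒ x = -sqrt(31) - 5 ≈ -10.5678, -5 + sqrt(31) ≈ 0.5678

f''(x) = 4*(-x^3 - 15*x^2 + 18*x + 30)/(x^6 + 18*x^4 + 108*x^2 + 216)
Second-derivative test at each critical point:
  f''(-10.5678) = -0.0016 < 0 → local maximum
  f''(0.5678) = 0.5572 > 0 → local minimum

Critical points: x = -sqrt(31) - 5 ≈ -10.5678 (local maximum); x = -5 + sqrt(31) ≈ 0.5678 (local minimum)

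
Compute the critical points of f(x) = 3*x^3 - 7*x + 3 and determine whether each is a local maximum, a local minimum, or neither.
f'(x) = 9*x^2 - 7

Solve f'(x) = 0:
  9*x^2 - 7 = 0 has no rational roots; quadratic formula: x = (0 ± √252)/18.
  ⇒ x = -sqrt(7)/3 ≈ -0.8819, sqrt(7)/3 ≈ 0.8819

f''(x) = 18*x
Second-derivative test at each critical point:
  f''(-0.8819) = -15.8745 < 0 → local maximum
  f''(0.8819) = 15.8745 > 0 → local minimum

Critical points: x = -sqrt(7)/3 ≈ -0.8819 (local maximum); x = sqrt(7)/3 ≈ 0.8819 (local minimum)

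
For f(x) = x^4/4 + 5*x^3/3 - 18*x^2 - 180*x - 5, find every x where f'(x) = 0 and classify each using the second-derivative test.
f'(x) = x^3 + 5*x^2 - 36*x - 180

Solve f'(x) = 0:
  Factor: x^3 + 5*x^2 - 36*x - 180 = (x - 6)*(x + 5)*(x + 6) = 0.
  ⇒ x = -6, -5, 6

f''(x) = 3*x^2 + 10*x - 36
Second-derivative test at each critical point:
  f''(-6) = 12 > 0 → local minimum
  f''(-5) = -11 < 0 → local maximum
  f''(6) = 132 > 0 → local minimum

Critical points: x = -6 (local minimum); x = -5 (local maximum); x = 6 (local minimum)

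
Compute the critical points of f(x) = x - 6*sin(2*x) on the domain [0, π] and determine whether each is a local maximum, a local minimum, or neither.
f'(x) = 1 - 12*cos(2*x)

Solve f'(x) = 0 on [0, π]:
  f'(x) = 0 ⇔ cos(2*x) = 1/12, i.e. 2*x = ±arccos(1/12) + 2nπ; keep the solutions lying in [0, π].
  ⇒ x = acos(1/12)/2 ≈ 0.7437, pi - acos(1/12)/2 ≈ 2.3979

f''(x) = 24*sin(2*x)
Second-derivative test at each critical point:
  f''(0.7437) = 23.9165 > 0 → local minimum
  f''(2.3979) = -23.9165 < 0 → local maximum

Critical points: x = acos(1/12)/2 ≈ 0.7437 (local minimum); x = pi - acos(1/12)/2 ≈ 2.3979 (local maximum)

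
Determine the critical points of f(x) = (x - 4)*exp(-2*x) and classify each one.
f'(x) = (9 - 2*x)*exp(-2*x)

Solve f'(x) = 0:
  f'(x) = (9 - 2*x)·exp(-2*x) and exp(-2*x) > 0 for every x, so f'(x) = 0 ⇔ 9 - 2*x = 0.
  9 - 2*x = 0.
  ⇒ x = 9/2

f''(x) = 4*(x - 5)*exp(-2*x)
Second-derivative test at each critical point:
  f''(9/2) = -2.468e-04 < 0 → local maximum

Critical points: x = 9/2 (local maximum)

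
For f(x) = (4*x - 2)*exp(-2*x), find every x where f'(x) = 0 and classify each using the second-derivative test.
f'(x) = 8*(1 - x)*exp(-2*x)

Solve f'(x) = 0:
  f'(x) = (8 - 8*x)·exp(-2*x) and exp(-2*x) > 0 for every x, so f'(x) = 0 ⇔ 8 - 8*x = 0.
  Factor: 8 - 8*x = -8*(x - 1) = 0.
  ⇒ x = 1

f''(x) = 8*(2*x - 3)*exp(-2*x)
Second-derivative test at each critical point:
  f''(1) = -1.0827 < 0 → local maximum

Critical points: x = 1 (local maximum)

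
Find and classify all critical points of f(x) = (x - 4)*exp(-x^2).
f'(x) = (-2*x*(x - 4) + 1)*exp(-x^2)

Solve f'(x) = 0:
  f'(x) = (-2*x^2 + 8*x + 1)·exp(-x^2) and exp(-x^2) > 0 for every x, so f'(x) = 0 ⇔ -2*x^2 + 8*x + 1 = 0.
  2*x^2 - 8*x - 1 = 0 has no rational roots; quadratic formula: x = (8 ± √72)/4.
  ⇒ x = 2 - 3*sqrt(2)/2 ≈ -0.1213, 2 + 3*sqrt(2)/2 ≈ 4.1213

f''(x) = 2*(2*x^2*(x - 4) - 3*x + 4)*exp(-x^2)
Second-derivative test at each critical point:
  f''(-0.1213) = 8.3613 > 0 → local minimum
  f''(4.1213) = -3.565e-07 < 0 → local maximum

Critical points: x = 2 - 3*sqrt(2)/2 ≈ -0.1213 (local minimum); x = 2 + 3*sqrt(2)/2 ≈ 4.1213 (local maximum)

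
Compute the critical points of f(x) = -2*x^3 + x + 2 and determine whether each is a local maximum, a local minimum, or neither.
f'(x) = 1 - 6*x^2

Solve f'(x) = 0:
  6*x^2 - 1 = 0 has no rational roots; quadratic formula: x = (0 ± √24)/12.
  ⇒ x = -sqrt(6)/6 ≈ -0.4082, sqrt(6)/6 ≈ 0.4082

f''(x) = -12*x
Second-derivative test at each critical point:
  f''(-0.4082) = 4.8990 > 0 → local minimum
  f''(0.4082) = -4.8990 < 0 → local maximum

Critical points: x = -sqrt(6)/6 ≈ -0.4082 (local minimum); x = sqrt(6)/6 ≈ 0.4082 (local maximum)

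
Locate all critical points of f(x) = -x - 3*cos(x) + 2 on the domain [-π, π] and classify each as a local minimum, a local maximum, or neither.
f'(x) = 3*sin(x) - 1

Solve f'(x) = 0 on [-π, π]:
  f'(x) = 0 ⇔ sin(x) = 1/3, i.e. x = arcsin(1/3) + 2nπ or x = π − arcsin(1/3) + 2nπ; keep the solutions lying in [-π, π].
  ⇒ x = asin(1/3) ≈ 0.3398, pi - asin(1/3) ≈ 2.8018

f''(x) = 3*cos(x)
Second-derivative test at each critical point:
  f''(0.3398) = 2.8284 > 0 → local minimum
  f''(2.8018) = -2.8284 < 0 → local maximum

Critical points: x = asin(1/3) ≈ 0.3398 (local minimum); x = pi - asin(1/3) ≈ 2.8018 (local maximum)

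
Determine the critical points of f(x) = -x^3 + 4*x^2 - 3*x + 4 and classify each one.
f'(x) = -3*x^2 + 8*x - 3

Solve f'(x) = 0:
  3*x^2 - 8*x + 3 = 0 has no rational roots; quadratic formula: x = (8 ± √28)/6.
  ⇒ x = 4/3 - sqrt(7)/3 ≈ 0.4514, sqrt(7)/3 + 4/3 ≈ 2.2153

f''(x) = 8 - 6*x
Second-derivative test at each critical point:
  f''(0.4514) = 5.2915 > 0 → local minimum
  f''(2.2153) = -5.2915 < 0 → local maximum

Critical points: x = 4/3 - sqrt(7)/3 ≈ 0.4514 (local minimum); x = sqrt(7)/3 + 4/3 ≈ 2.2153 (local maximum)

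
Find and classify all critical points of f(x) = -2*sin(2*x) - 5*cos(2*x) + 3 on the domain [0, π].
f'(x) = 10*sin(2*x) - 4*cos(2*x)

Solve f'(x) = 0 on [0, π]:
  f'(x) = 0 ⇔ -2*cos(2*x) = -5*sin(2*x) ⇔ tan(2*x) = 2/5, i.e. 2*x = arctan(2/5) + nπ; keep the solutions lying in [0, π].
  ⇒ x = atan(2/5)/2 ≈ 0.1903, atan(2/5)/2 + pi/2 ≈ 1.7610

f''(x) = 8*sin(2*x) + 20*cos(2*x)
Second-derivative test at each critical point:
  f''(0.1903) = 21.5407 > 0 → local minimum
  f''(1.7610) = -21.5407 < 0 → local maximum

Critical points: x = atan(2/5)/2 ≈ 0.1903 (local minimum); x = atan(2/5)/2 + pi/2 ≈ 1.7610 (local maximum)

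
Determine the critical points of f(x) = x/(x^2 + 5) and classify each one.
f'(x) = (5 - x^2)/(x^4 + 10*x^2 + 25)

Solve f'(x) = 0:
  f'(x) = -(x^2 - 5)/(x^2 + 5)^2; the denominator is positive wherever f is defined, so f'(x) = 0 ⇔ 5 - x^2 = 0.
  x^2 - 5 = 0 has no rational roots; quadratic formula: x = (0 ± √20)/2.
  ⇒ x = -sqrt(5) ≈ -2.2361, sqrt(5) ≈ 2.2361

f''(x) = 2*x*(x^2 - 15)/(x^2 + 5)^3
Second-derivative test at each critical point:
  f''(-2.2361) = 0.0447 > 0 → local minimum
  f''(2.2361) = -0.0447 < 0 → local maximum

Critical points: x = -sqrt(5) ≈ -2.2361 (local minimum); x = sqrt(5) ≈ 2.2361 (local maximum)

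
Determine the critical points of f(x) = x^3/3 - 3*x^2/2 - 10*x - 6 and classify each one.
f'(x) = x^2 - 3*x - 10

Solve f'(x) = 0:
  Factor: x^2 - 3*x - 10 = (x - 5)*(x + 2) = 0.
  ⇒ x = -2, 5

f''(x) = 2*x - 3
Second-derivative test at each critical point:
  f''(-2) = -7 < 0 → local maximum
  f''(5) = 7 > 0 → local minimum

Critical points: x = -2 (local maximum); x = 5 (local minimum)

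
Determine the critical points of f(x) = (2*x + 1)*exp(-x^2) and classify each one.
f'(x) = 2*(-x*(2*x + 1) + 1)*exp(-x^2)

Solve f'(x) = 0:
  f'(x) = (-4*x^2 - 2*x + 2)·exp(-x^2) and exp(-x^2) > 0 for every x, so f'(x) = 0 ⇔ -4*x^2 - 2*x + 2 = 0.
  Factor: -4*x^2 - 2*x + 2 = -2*(x + 1)*(2*x - 1) = 0.
  ⇒ x = -1, 1/2

f''(x) = 2*(2*x^2*(2*x + 1) - 6*x - 1)*exp(-x^2)
Second-derivative test at each critical point:
  f''(-1) = 2.2073 > 0 → local minimum
  f''(1/2) = -4.6728 < 0 → local maximum

Critical points: x = -1 (local minimum); x = 1/2 (local maximum)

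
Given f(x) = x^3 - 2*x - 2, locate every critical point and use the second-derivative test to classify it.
f'(x) = 3*x^2 - 2

Solve f'(x) = 0:
  3*x^2 - 2 = 0 has no rational roots; quadratic formula: x = (0 ± √24)/6.
  ⇒ x = -sqrt(6)/3 ≈ -0.8165, sqrt(6)/3 ≈ 0.8165

f''(x) = 6*x
Second-derivative test at each critical point:
  f''(-0.8165) = -4.8990 < 0 → local maximum
  f''(0.8165) = 4.8990 > 0 → local minimum

Critical points: x = -sqrt(6)/3 ≈ -0.8165 (local maximum); x = sqrt(6)/3 ≈ 0.8165 (local minimum)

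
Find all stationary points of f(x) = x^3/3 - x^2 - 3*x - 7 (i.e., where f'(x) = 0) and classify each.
f'(x) = x^2 - 2*x - 3

Solve f'(x) = 0:
  Factor: x^2 - 2*x - 3 = (x - 3)*(x + 1) = 0.
  ⇒ x = -1, 3

f''(x) = 2*x - 2
Second-derivative test at each critical point:
  f''(-1) = -4 < 0 → local maximum
  f''(3) = 4 > 0 → local minimum

Critical points: x = -1 (local maximum); x = 3 (local minimum)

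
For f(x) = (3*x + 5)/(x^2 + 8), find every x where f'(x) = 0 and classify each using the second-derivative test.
f'(x) = (-3*x^2 - 10*x + 24)/(x^4 + 16*x^2 + 64)

Solve f'(x) = 0:
  f'(x) = -(3*x^2 + 10*x - 24)/(x^2 + 8)^2; the denominator is positive wherever f is defined, so f'(x) = 0 ⇔ -3*x^2 - 10*x + 24 = 0.
  3*x^2 + 10*x - 24 = 0 has no rational roots; quadratic formula: x = (-10 ± √388)/6.
  ⇒ x = -sqrt(97)/3 - 5/3 ≈ -4.9496, -5/3 + sqrt(97)/3 ≈ 1.6163

f''(x) = 2*(4*x^2*(3*x + 5) - (9*x + 5)*(x^2 + 8))/(x^2 + 8)^3
Second-derivative test at each critical point:
  f''(-4.9496) = 0.0187 > 0 → local minimum
  f''(1.6163) = -0.1749 < 0 → local maximum

Critical points: x = -sqrt(97)/3 - 5/3 ≈ -4.9496 (local minimum); x = -5/3 + sqrt(97)/3 ≈ 1.6163 (local maximum)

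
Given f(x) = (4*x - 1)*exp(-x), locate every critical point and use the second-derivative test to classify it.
f'(x) = (5 - 4*x)*exp(-x)

Solve f'(x) = 0:
  f'(x) = (5 - 4*x)·exp(-x) and exp(-x) > 0 for every x, so f'(x) = 0 ⇔ 5 - 4*x = 0.
  5 - 4*x = 0.
  ⇒ x = 5/4

f''(x) = (4*x - 9)*exp(-x)
Second-derivative test at each critical point:
  f''(5/4) = -1.1460 < 0 → local maximum

Critical points: x = 5/4 (local maximum)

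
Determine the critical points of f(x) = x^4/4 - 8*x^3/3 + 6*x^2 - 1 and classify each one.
f'(x) = x*(x^2 - 8*x + 12)

Solve f'(x) = 0:
  Factor: x^3 - 8*x^2 + 12*x = x*(x - 6)*(x - 2) = 0.
  ⇒ x = 0, 2, 6

f''(x) = 3*x^2 - 16*x + 12
Second-derivative test at each critical point:
  f''(0) = 12 > 0 → local minimum
  f''(2) = -8 < 0 → local maximum
  f''(6) = 24 > 0 → local minimum

Critical points: x = 0 (local minimum); x = 2 (local maximum); x = 6 (local minimum)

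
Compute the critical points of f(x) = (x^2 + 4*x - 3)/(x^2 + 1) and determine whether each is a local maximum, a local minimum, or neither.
f'(x) = 4*(-x^2 + 2*x + 1)/(x^4 + 2*x^2 + 1)

Solve f'(x) = 0:
  f'(x) = -4*(x^2 - 2*x - 1)/(x^2 + 1)^2; the denominator is positive wherever f is defined, so f'(x) = 0 ⇔ -4*x^2 + 8*x + 4 = 0.
  Factor: -4*x^2 + 8*x + 4 = -4*(x^2 - 2*x - 1); x^2 - 2*x - 1 = 0 has no rational roots; quadratic formula: x = (2 ± √8)/2.
  ⇒ x = 1 - sqrt(2) ≈ -0.4142, 1 + sqrt(2) ≈ 2.4142

f''(x) = 8*(x^3 - 3*x^2 - 3*x + 1)/(x^6 + 3*x^4 + 3*x^2 + 1)
Second-derivative test at each critical point:
  f''(-0.4142) = 8.2426 > 0 → local minimum
  f''(2.4142) = -0.2426 < 0 → local maximum

Critical points: x = 1 - sqrt(2) ≈ -0.4142 (local minimum); x = 1 + sqrt(2) ≈ 2.4142 (local maximum)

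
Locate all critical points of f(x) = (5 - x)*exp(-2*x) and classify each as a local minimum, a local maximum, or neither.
f'(x) = (2*x - 11)*exp(-2*x)

Solve f'(x) = 0:
  f'(x) = (2*x - 11)·exp(-2*x) and exp(-2*x) > 0 for every x, so f'(x) = 0 ⇔ 2*x - 11 = 0.
  2*x - 11 = 0.
  ⇒ x = 11/2

f''(x) = 4*(6 - x)*exp(-2*x)
Second-derivative test at each critical point:
  f''(11/2) = 3.340e-05 > 0 → local minimum

Critical points: x = 11/2 (local minimum)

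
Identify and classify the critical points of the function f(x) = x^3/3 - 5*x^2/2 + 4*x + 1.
f'(x) = x^2 - 5*x + 4

Solve f'(x) = 0:
  Factor: x^2 - 5*x + 4 = (x - 4)*(x - 1) = 0.
  ⇒ x = 1, 4

f''(x) = 2*x - 5
Second-derivative test at each critical point:
  f''(1) = -3 < 0 → local maximum
  f''(4) = 3 > 0 → local minimum

Critical points: x = 1 (local maximum); x = 4 (local minimum)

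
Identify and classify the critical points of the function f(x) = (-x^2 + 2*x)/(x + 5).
f'(x) = (-x^2 - 10*x + 10)/(x^2 + 10*x + 25)

Solve f'(x) = 0:
  f'(x) = -(x^2 + 10*x - 10)/(x + 5)^2; the denominator is positive wherever f is defined, so f'(x) = 0 ⇔ -x^2 - 10*x + 10 = 0.
  x^2 + 10*x - 10 = 0 has no rational roots; quadratic formula: x = (-10 ± √140)/2.
  ⇒ x = -sqrt(35) - 5 ≈ -10.9161, -5 + sqrt(35) ≈ 0.9161

f''(x) = -70/(x^3 + 15*x^2 + 75*x + 125)
Second-derivative test at each critical point:
  f''(-10.9161) = 0.3381 > 0 → local minimum
  f''(0.9161) = -0.3381 < 0 → local maximum

Critical points: x = -sqrt(35) - 5 ≈ -10.9161 (local minimum); x = -5 + sqrt(35) ≈ 0.9161 (local maximum)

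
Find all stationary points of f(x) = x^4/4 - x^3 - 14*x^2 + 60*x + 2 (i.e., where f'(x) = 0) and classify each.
f'(x) = x^3 - 3*x^2 - 28*x + 60

Solve f'(x) = 0:
  Factor: x^3 - 3*x^2 - 28*x + 60 = (x - 6)*(x - 2)*(x + 5) = 0.
  ⇒ x = -5, 2, 6

f''(x) = 3*x^2 - 6*x - 28
Second-derivative test at each critical point:
  f''(-5) = 77 > 0 → local minimum
  f''(2) = -28 < 0 → local maximum
  f''(6) = 44 > 0 → local minimum

Critical points: x = -5 (local minimum); x = 2 (local maximum); x = 6 (local minimum)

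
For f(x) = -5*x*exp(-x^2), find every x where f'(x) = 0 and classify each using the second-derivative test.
f'(x) = 5*(2*x^2 - 1)*exp(-x^2)

Solve f'(x) = 0:
  f'(x) = (10*x^2 - 5)·exp(-x^2) and exp(-x^2) > 0 for every x, so f'(x) = 0 ⇔ 10*x^2 - 5 = 0.
  Factor: 10*x^2 - 5 = 5*(2*x^2 - 1); 2*x^2 - 1 = 0 has no rational roots; quadratic formula: x = (0 ± √8)/4.
  ⇒ x = -sqrt(2)/2 ≈ -0.7071, sqrt(2)/2 ≈ 0.7071

f''(x) = (-20*x^3 + 30*x)*exp(-x^2)
Second-derivative test at each critical point:
  f''(-0.7071) = -8.5776 < 0 → local maximum
  f''(0.7071) = 8.5776 > 0 → local minimum

Critical points: x = -sqrt(2)/2 ≈ -0.7071 (local maximum); x = sqrt(2)/2 ≈ 0.7071 (local minimum)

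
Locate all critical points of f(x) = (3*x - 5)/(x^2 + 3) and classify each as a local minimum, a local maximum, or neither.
f'(x) = (-3*x^2 + 10*x + 9)/(x^4 + 6*x^2 + 9)

Solve f'(x) = 0:
  f'(x) = -(3*x^2 - 10*x - 9)/(x^2 + 3)^2; the denominator is positive wherever f is defined, so f'(x) = 0 ⇔ -3*x^2 + 10*x + 9 = 0.
  3*x^2 - 10*x - 9 = 0 has no rational roots; quadratic formula: x = (10 ± √208)/6.
  ⇒ x = 5/3 - 2*sqrt(13)/3 ≈ -0.7370, 5/3 + 2*sqrt(13)/3 ≈ 4.0704

f''(x) = 2*(4*x^2*(3*x - 5) + (5 - 9*x)*(x^2 + 3))/(x^2 + 3)^3
Second-derivative test at each critical point:
  f''(-0.7370) = 1.1488 > 0 → local minimum
  f''(4.0704) = -0.0377 < 0 → local maximum

Critical points: x = 5/3 - 2*sqrt(13)/3 ≈ -0.7370 (local minimum); x = 5/3 + 2*sqrt(13)/3 ≈ 4.0704 (local maximum)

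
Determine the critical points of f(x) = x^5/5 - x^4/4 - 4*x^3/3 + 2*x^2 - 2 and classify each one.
f'(x) = x*(x^3 - x^2 - 4*x + 4)

Solve f'(x) = 0:
  Factor: x^4 - x^3 - 4*x^2 + 4*x = x*(x - 2)*(x - 1)*(x + 2) = 0.
  ⇒ x = -2, 0, 1, 2

f''(x) = 4*x^3 - 3*x^2 - 8*x + 4
Second-derivative test at each critical point:
  f''(-2) = -24 < 0 → local maximum
  f''(0) = 4 > 0 → local minimum
  f''(1) = -3 < 0 → local maximum
  f''(2) = 8 > 0 → local minimum

Critical points: x = -2 (local maximum); x = 0 (local minimum); x = 1 (local maximum); x = 2 (local minimum)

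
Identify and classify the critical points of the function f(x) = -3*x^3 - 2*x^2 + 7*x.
f'(x) = -9*x^2 - 4*x + 7

Solve f'(x) = 0:
  9*x^2 + 4*x - 7 = 0 has no rational roots; quadratic formula: x = (-4 ± √268)/18.
  ⇒ x = -sqrt(67)/9 - 2/9 ≈ -1.1317, -2/9 + sqrt(67)/9 ≈ 0.6873

f''(x) = -18*x - 4
Second-derivative test at each critical point:
  f''(-1.1317) = 16.3707 > 0 → local minimum
  f''(0.6873) = -16.3707 < 0 → local maximum

Critical points: x = -sqrt(67)/9 - 2/9 ≈ -1.1317 (local minimum); x = -2/9 + sqrt(67)/9 ≈ 0.6873 (local maximum)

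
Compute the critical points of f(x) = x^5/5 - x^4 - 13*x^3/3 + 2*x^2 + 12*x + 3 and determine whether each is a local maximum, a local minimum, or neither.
f'(x) = x^4 - 4*x^3 - 13*x^2 + 4*x + 12

Solve f'(x) = 0:
  Factor: x^4 - 4*x^3 - 13*x^2 + 4*x + 12 = (x - 6)*(x - 1)*(x + 1)*(x + 2) = 0.
  ⇒ x = -2, -1, 1, 6

f''(x) = 4*x^3 - 12*x^2 - 26*x + 4
Second-derivative test at each critical point:
  f''(-2) = -24 < 0 → local maximum
  f''(-1) = 14 > 0 → local minimum
  f''(1) = -30 < 0 → local maximum
  f''(6) = 280 > 0 → local minimum

Critical points: x = -2 (local maximum); x = -1 (local minimum); x = 1 (local maximum); x = 6 (local minimum)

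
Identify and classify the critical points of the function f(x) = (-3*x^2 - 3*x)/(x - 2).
f'(x) = 3*(-x^2 + 4*x + 2)/(x^2 - 4*x + 4)

Solve f'(x) = 0:
  f'(x) = -3*(x^2 - 4*x - 2)/(x - 2)^2; the denominator is positive wherever f is defined, so f'(x) = 0 ⇔ -3*x^2 + 12*x + 6 = 0.
  Factor: -3*x^2 + 12*x + 6 = -3*(x^2 - 4*x - 2); x^2 - 4*x - 2 = 0 has no rational roots; quadratic formula: x = (4 ± √24)/2.
  ⇒ x = 2 - sqrt(6) ≈ -0.4495, 2 + sqrt(6) ≈ 4.4495

f''(x) = -36/(x^3 - 6*x^2 + 12*x - 8)
Second-derivative test at each critical point:
  f''(-0.4495) = 2.4495 > 0 → local minimum
  f''(4.4495) = -2.4495 < 0 → local maximum

Critical points: x = 2 - sqrt(6) ≈ -0.4495 (local minimum); x = 2 + sqrt(6) ≈ 4.4495 (local maximum)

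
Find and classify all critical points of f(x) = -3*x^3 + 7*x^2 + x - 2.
f'(x) = -9*x^2 + 14*x + 1

Solve f'(x) = 0:
  9*x^2 - 14*x - 1 = 0 has no rational roots; quadratic formula: x = (14 ± √232)/18.
  ⇒ x = 7/9 - sqrt(58)/9 ≈ -0.0684, 7/9 + sqrt(58)/9 ≈ 1.6240

f''(x) = 14 - 18*x
Second-derivative test at each critical point:
  f''(-0.0684) = 15.2315 > 0 → local minimum
  f''(1.6240) = -15.2315 < 0 → local maximum

Critical points: x = 7/9 - sqrt(58)/9 ≈ -0.0684 (local minimum); x = 7/9 + sqrt(58)/9 ≈ 1.6240 (local maximum)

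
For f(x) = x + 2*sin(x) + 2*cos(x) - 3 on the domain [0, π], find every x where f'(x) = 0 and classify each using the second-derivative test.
f'(x) = 2*sqrt(2)*cos(x + pi/4) + 1

Solve f'(x) = 0 on [0, π]:
  f'(x) = 0 ⇔ -2*sin(x) + 2*cos(x) = -1. Write the left side as R·cos(x + φ) with R = √(2² + 2²) = 2*sqrt(2), cos φ = sqrt(2)/2, sin φ = sqrt(2)/2; then cos(x + φ) = -sqrt(2)/4. Solve for x and keep the solutions lying in [0, π].
  ⇒ x = atan((1 + sqrt(7))/(-1 + sqrt(7))) ≈ 1.1468

f''(x) = -2*sqrt(2)*sin(x + pi/4)
Second-derivative test at each critical point:
  f''(1.1468) = -2.6458 < 0 → local maximum

Critical points: x = atan((1 + sqrt(7))/(-1 + sqrt(7))) ≈ 1.1468 (local maximum)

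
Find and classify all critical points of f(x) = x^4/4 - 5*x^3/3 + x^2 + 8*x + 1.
f'(x) = x^3 - 5*x^2 + 2*x + 8

Solve f'(x) = 0:
  Factor: x^3 - 5*x^2 + 2*x + 8 = (x - 4)*(x - 2)*(x + 1) = 0.
  ⇒ x = -1, 2, 4

f''(x) = 3*x^2 - 10*x + 2
Second-derivative test at each critical point:
  f''(-1) = 15 > 0 → local minimum
  f''(2) = -6 < 0 → local maximum
  f''(4) = 10 > 0 → local minimum

Critical points: x = -1 (local minimum); x = 2 (local maximum); x = 4 (local minimum)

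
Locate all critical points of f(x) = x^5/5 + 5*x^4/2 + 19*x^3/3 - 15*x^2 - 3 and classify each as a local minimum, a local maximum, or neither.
f'(x) = x*(x^3 + 10*x^2 + 19*x - 30)

Solve f'(x) = 0:
  Factor: x^4 + 10*x^3 + 19*x^2 - 30*x = x*(x - 1)*(x + 5)*(x + 6) = 0.
  ⇒ x = -6, -5, 0, 1

f''(x) = 4*x^3 + 30*x^2 + 38*x - 30
Second-derivative test at each critical point:
  f''(-6) = -42 < 0 → local maximum
  f''(-5) = 30 > 0 → local minimum
  f''(0) = -30 < 0 → local maximum
  f''(1) = 42 > 0 → local minimum

Critical points: x = -6 (local maximum); x = -5 (local minimum); x = 0 (local maximum); x = 1 (local minimum)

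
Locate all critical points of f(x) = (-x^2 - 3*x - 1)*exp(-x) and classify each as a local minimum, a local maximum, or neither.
f'(x) = (x^2 + x - 2)*exp(-x)

Solve f'(x) = 0:
  f'(x) = (x^2 + x - 2)·exp(-x) and exp(-x) > 0 for every x, so f'(x) = 0 ⇔ x^2 + x - 2 = 0.
  Factor: x^2 + x - 2 = (x - 1)*(x + 2) = 0.
  ⇒ x = -2, 1

f''(x) = (-x^2 + x + 3)*exp(-x)
Second-derivative test at each critical point:
  f''(-2) = -22.1672 < 0 → local maximum
  f''(1) = 1.1036 > 0 → local minimum

Critical points: x = -2 (local maximum); x = 1 (local minimum)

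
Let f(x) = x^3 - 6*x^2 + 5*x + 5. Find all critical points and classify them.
f'(x) = 3*x^2 - 12*x + 5

Solve f'(x) = 0:
  3*x^2 - 12*x + 5 = 0 has no rational roots; quadratic formula: x = (12 ± √84)/6.
  ⇒ x = 2 - sqrt(21)/3 ≈ 0.4725, sqrt(21)/3 + 2 ≈ 3.5275

f''(x) = 6*x - 12
Second-derivative test at each critical point:
  f''(0.4725) = -9.1652 < 0 → local maximum
  f''(3.5275) = 9.1652 > 0 → local minimum

Critical points: x = 2 - sqrt(21)/3 ≈ 0.4725 (local maximum); x = sqrt(21)/3 + 2 ≈ 3.5275 (local minimum)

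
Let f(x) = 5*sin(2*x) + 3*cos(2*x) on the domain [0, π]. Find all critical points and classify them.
f'(x) = -6*sin(2*x) + 10*cos(2*x)

Solve f'(x) = 0 on [0, π]:
  f'(x) = 0 ⇔ 5*cos(2*x) = 3*sin(2*x) ⇔ tan(2*x) = 5/3, i.e. 2*x = arctan(5/3) + nπ; keep the solutions lying in [0, π].
  ⇒ x = atan(5/3)/2 ≈ 0.5152, atan(5/3)/2 + pi/2 ≈ 2.0860

f''(x) = -20*sin(2*x) - 12*cos(2*x)
Second-derivative test at each critical point:
  f''(0.5152) = -23.3238 < 0 → local maximum
  f''(2.0860) = 23.3238 > 0 → local minimum

Critical points: x = atan(5/3)/2 ≈ 0.5152 (local maximum); x = atan(5/3)/2 + pi/2 ≈ 2.0860 (local minimum)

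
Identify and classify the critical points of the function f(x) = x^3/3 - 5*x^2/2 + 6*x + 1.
f'(x) = x^2 - 5*x + 6

Solve f'(x) = 0:
  Factor: x^2 - 5*x + 6 = (x - 3)*(x - 2) = 0.
  ⇒ x = 2, 3

f''(x) = 2*x - 5
Second-derivative test at each critical point:
  f''(2) = -1 < 0 → local maximum
  f''(3) = 1 > 0 → local minimum

Critical points: x = 2 (local maximum); x = 3 (local minimum)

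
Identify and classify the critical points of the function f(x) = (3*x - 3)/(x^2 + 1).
f'(x) = 3*(x^2 - 2*x*(x - 1) + 1)/(x^2 + 1)^2

Solve f'(x) = 0:
  f'(x) = -3*(x^2 - 2*x - 1)/(x^2 + 1)^2; the denominator is positive wherever f is defined, so f'(x) = 0 ⇔ -3*x^2 + 6*x + 3 = 0.
  Factor: -3*x^2 + 6*x + 3 = -3*(x^2 - 2*x - 1); x^2 - 2*x - 1 = 0 has no rational roots; quadratic formula: x = (2 ± √8)/2.
  ⇒ x = 1 - sqrt(2) ≈ -0.4142, 1 + sqrt(2) ≈ 2.4142

f''(x) = 6*(4*x^2*(x - 1) + (1 - 3*x)*(x^2 + 1))/(x^2 + 1)^3
Second-derivative test at each critical point:
  f''(-0.4142) = 6.1820 > 0 → local minimum
  f''(2.4142) = -0.1820 < 0 → local maximum

Critical points: x = 1 - sqrt(2) ≈ -0.4142 (local minimum); x = 1 + sqrt(2) ≈ 2.4142 (local maximum)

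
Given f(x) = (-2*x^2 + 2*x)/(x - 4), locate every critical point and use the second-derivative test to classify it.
f'(x) = 2*(-x^2 + 8*x - 4)/(x^2 - 8*x + 16)

Solve f'(x) = 0:
  f'(x) = -2*(x^2 - 8*x + 4)/(x - 4)^2; the denominator is positive wherever f is defined, so f'(x) = 0 ⇔ -2*x^2 + 16*x - 8 = 0.
  Factor: -2*x^2 + 16*x - 8 = -2*(x^2 - 8*x + 4); x^2 - 8*x + 4 = 0 has no rational roots; quadratic formula: x = (8 ± √48)/2.
  ⇒ x = 4 - 2*sqrt(3) ≈ 0.5359, 2*sqrt(3) + 4 ≈ 7.4641

f''(x) = -48/(x^3 - 12*x^2 + 48*x - 64)
Second-derivative test at each critical point:
  f''(0.5359) = 1.1547 > 0 → local minimum
  f''(7.4641) = -1.1547 < 0 → local maximum

Critical points: x = 4 - 2*sqrt(3) ≈ 0.5359 (local minimum); x = 2*sqrt(3) + 4 ≈ 7.4641 (local maximum)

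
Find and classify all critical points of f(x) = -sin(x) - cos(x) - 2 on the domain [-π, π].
f'(x) = sin(x) - cos(x)

Solve f'(x) = 0 on [-π, π]:
  f'(x) = 0 ⇔ -cos(x) = -sin(x) ⇔ tan(x) = 1, i.e. x = arctan(1) + nπ; keep the solutions lying in [-π, π].
  ⇒ x = -3*pi/4 ≈ -2.3562, pi/4 ≈ 0.7854

f''(x) = sin(x) + cos(x)
Second-derivative test at each critical point:
  f''(-2.3562) = -1.4142 < 0 → local maximum
  f''(0.7854) = 1.4142 > 0 → local minimum

Critical points: x = -3*pi/4 ≈ -2.3562 (local maximum); x = pi/4 ≈ 0.7854 (local minimum)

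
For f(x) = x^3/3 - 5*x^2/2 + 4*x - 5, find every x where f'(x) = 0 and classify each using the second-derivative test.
f'(x) = x^2 - 5*x + 4

Solve f'(x) = 0:
  Factor: x^2 - 5*x + 4 = (x - 4)*(x - 1) = 0.
  ⇒ x = 1, 4

f''(x) = 2*x - 5
Second-derivative test at each critical point:
  f''(1) = -3 < 0 → local maximum
  f''(4) = 3 > 0 → local minimum

Critical points: x = 1 (local maximum); x = 4 (local minimum)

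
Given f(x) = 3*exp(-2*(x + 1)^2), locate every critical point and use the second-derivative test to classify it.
f'(x) = 12*(-x - 1)*exp(-2*(x + 1)^2)

Solve f'(x) = 0:
  f'(x) = (-12*x - 12)·exp(-2*(x + 1)^2) and exp(-2*(x + 1)^2) > 0 for every x, so f'(x) = 0 ⇔ -12*x - 12 = 0.
  Factor: -12*x - 12 = -12*(x + 1) = 0.
  ⇒ x = -1

f''(x) = 12*(4*(x + 1)^2 - 1)*exp(-2*(x + 1)^2)
Second-derivative test at each critical point:
  f''(-1) = -12 < 0 → local maximum

Critical points: x = -1 (local maximum)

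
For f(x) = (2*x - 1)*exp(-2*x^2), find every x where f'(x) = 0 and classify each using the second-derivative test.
f'(x) = 2*(-2*x*(2*x - 1) + 1)*exp(-2*x^2)

Solve f'(x) = 0:
  f'(x) = (-8*x^2 + 4*x + 2)·exp(-2*x^2) and exp(-2*x^2) > 0 for every x, so f'(x) = 0 ⇔ -8*x^2 + 4*x + 2 = 0.
  Factor: -8*x^2 + 4*x + 2 = -2*(4*x^2 - 2*x - 1); 4*x^2 - 2*x - 1 = 0 has no rational roots; quadratic formula: x = (2 ± √20)/8.
  ⇒ x = 1/4 - sqrt(5)/4 ≈ -0.3090, 1/4 + sqrt(5)/4 ≈ 0.8090

f''(x) = 4*(4*x^2*(2*x - 1) - 6*x + 1)*exp(-2*x^2)
Second-derivative test at each critical point:
  f''(-0.3090) = 7.3893 > 0 → local minimum
  f''(0.8090) = -2.4157 < 0 → local maximum

Critical points: x = 1/4 - sqrt(5)/4 ≈ -0.3090 (local minimum); x = 1/4 + sqrt(5)/4 ≈ 0.8090 (local maximum)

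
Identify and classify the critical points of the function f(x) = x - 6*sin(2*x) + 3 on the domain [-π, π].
f'(x) = 1 - 12*cos(2*x)

Solve f'(x) = 0 on [-π, π]:
  f'(x) = 0 ⇔ cos(2*x) = 1/12, i.e. 2*x = ±arccos(1/12) + 2nπ; keep the solutions lying in [-π, π].
  ⇒ x = -pi + acos(1/12)/2 ≈ -2.3979, -acos(1/12)/2 ≈ -0.7437, acos(1/12)/2 ≈ 0.7437, pi - acos(1/12)/2 ≈ 2.3979

f''(x) = 24*sin(2*x)
Second-derivative test at each critical point:
  f''(-2.3979) = 23.9165 > 0 → local minimum
  f''(-0.7437) = -23.9165 < 0 → local maximum
  f''(0.7437) = 23.9165 > 0 → local minimum
  f''(2.3979) = -23.9165 < 0 → local maximum

Critical points: x = -pi + acos(1/12)/2 ≈ -2.3979 (local minimum); x = -acos(1/12)/2 ≈ -0.7437 (local maximum); x = acos(1/12)/2 ≈ 0.7437 (local minimum); x = pi - acos(1/12)/2 ≈ 2.3979 (local maximum)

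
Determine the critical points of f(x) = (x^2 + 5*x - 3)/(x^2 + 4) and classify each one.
f'(x) = (-5*x^2 + 14*x + 20)/(x^4 + 8*x^2 + 16)

Solve f'(x) = 0:
  f'(x) = -(5*x^2 - 14*x - 20)/(x^2 + 4)^2; the denominator is positive wherever f is defined, so f'(x) = 0 ⇔ -5*x^2 + 14*x + 20 = 0.
  5*x^2 - 14*x - 20 = 0 has no rational roots; quadratic formula: x = (14 ± √596)/10.
  ⇒ x = 7/5 - sqrt(149)/5 ≈ -1.0413, 7/5 + sqrt(149)/5 ≈ 3.8413

f''(x) = 2*(5*x^3 - 21*x^2 - 60*x + 28)/(x^6 + 12*x^4 + 48*x^2 + 64)
Second-derivative test at each critical point:
  f''(-1.0413) = 0.9444 > 0 → local minimum
  f''(3.8413) = -0.0694 < 0 → local maximum

Critical points: x = 7/5 - sqrt(149)/5 ≈ -1.0413 (local minimum); x = 7/5 + sqrt(149)/5 ≈ 3.8413 (local maximum)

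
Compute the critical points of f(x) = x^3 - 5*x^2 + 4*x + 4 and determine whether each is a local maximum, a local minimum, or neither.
f'(x) = 3*x^2 - 10*x + 4

Solve f'(x) = 0:
  3*x^2 - 10*x + 4 = 0 has no rational roots; quadratic formula: x = (10 ± √52)/6.
  ⇒ x = 5/3 - sqrt(13)/3 ≈ 0.4648, sqrt(13)/3 + 5/3 ≈ 2.8685

f''(x) = 6*x - 10
Second-derivative test at each critical point:
  f''(0.4648) = -7.2111 < 0 → local maximum
  f''(2.8685) = 7.2111 > 0 → local minimum

Critical points: x = 5/3 - sqrt(13)/3 ≈ 0.4648 (local maximum); x = sqrt(13)/3 + 5/3 ≈ 2.8685 (local minimum)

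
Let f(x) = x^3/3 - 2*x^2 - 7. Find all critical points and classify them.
f'(x) = x*(x - 4)

Solve f'(x) = 0:
  Factor: x^2 - 4*x = x*(x - 4) = 0.
  ⇒ x = 0, 4

f''(x) = 2*x - 4
Second-derivative test at each critical point:
  f''(0) = -4 < 0 → local maximum
  f''(4) = 4 > 0 → local minimum

Critical points: x = 0 (local maximum); x = 4 (local minimum)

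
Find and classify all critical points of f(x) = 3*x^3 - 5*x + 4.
f'(x) = 9*x^2 - 5

Solve f'(x) = 0:
  9*x^2 - 5 = 0 has no rational roots; quadratic formula: x = (0 ± √180)/18.
  ⇒ x = -sqrt(5)/3 ≈ -0.7454, sqrt(5)/3 ≈ 0.7454

f''(x) = 18*x
Second-derivative test at each critical point:
  f''(-0.7454) = -13.4164 < 0 → local maximum
  f''(0.7454) = 13.4164 > 0 → local minimum

Critical points: x = -sqrt(5)/3 ≈ -0.7454 (local maximum); x = sqrt(5)/3 ≈ 0.7454 (local minimum)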